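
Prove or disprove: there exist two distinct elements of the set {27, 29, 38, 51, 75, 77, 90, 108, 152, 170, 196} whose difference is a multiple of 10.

Both 27 and 77 leave remainder 7 on division by 10; their difference 50 = 5·10 is a multiple of 10.

The pair (27, 77) works.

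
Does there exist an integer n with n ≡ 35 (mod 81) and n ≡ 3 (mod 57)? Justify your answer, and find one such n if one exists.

Reduce both congruences modulo 3, which divides 81 and 57: they say n ≡ 35 (mod 3) and n ≡ 3 (mod 3).
But 35 mod 3 = 2 while 3 mod 3 = 0, a contradiction.
So no integer satisfies both congruences.

No such integer exists.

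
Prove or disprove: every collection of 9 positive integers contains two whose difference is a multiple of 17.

Try 9 consecutive integers, 27, 28, …, 35. Their remainders mod 17 are 10, 11, 12, 13, 14, 15, 16, 0, 1 — pairwise different, as any 9 ≤ 17 consecutive integers have distinct residues.
The differences between them range over 1, …, 8, none of which is divisible by 17.

No; for instance {27, 28, 29, 30, 31, 32, 33, 34, 35} is a counterexample.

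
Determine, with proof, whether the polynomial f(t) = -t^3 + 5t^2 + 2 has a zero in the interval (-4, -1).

The endpoint values f(-4) = 146 and f(-1) = 8 are both positive. Claim: f(t) > 0 for every t in (-4, -1).
Shift to the endpoint -1: with t = -1 − u (0 < u < 3), one computes f(-1 − u) = u^3 + 8u^2 + 13u + 8.
All 4 nonzero coefficients of this polynomial in u are positive; hence for u > 0 the value is a sum of positive terms (the constant 8 among them).
Therefore f(t) > 0 throughout (-4, -1), and f has no zero there.

No such root exists.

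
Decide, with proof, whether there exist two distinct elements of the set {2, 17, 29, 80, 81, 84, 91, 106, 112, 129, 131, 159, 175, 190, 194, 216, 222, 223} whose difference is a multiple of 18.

Two integers differ by a multiple of 18 exactly when they have the same residue mod 18. The residues are 2↦2, 17↦17, 29↦11, 80↦8, 81↦9, 84↦12, 91↦1, 106↦16, 112↦4, 129↦3, 131↦5, 159↦15, 175↦13, 190↦10, 194↦14, 216↦0, 222↦6, 223↦7.
These 18 residues are pairwise different, hence no difference of two elements is divisible by 18.

No such pair exists.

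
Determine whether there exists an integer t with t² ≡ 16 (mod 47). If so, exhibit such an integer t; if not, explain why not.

t = 43 works: 43² = 1849, and 1849 − 16 = 1833 = 39·47.

t = 43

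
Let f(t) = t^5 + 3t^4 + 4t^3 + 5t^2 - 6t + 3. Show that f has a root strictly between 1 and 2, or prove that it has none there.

f(1) = 10 and f(2) = 123, both positive, so a sign-change argument is unavailable; we show f keeps this sign on the whole interval.
Shift to the endpoint 1: with t = 1 + u (0 < u < 1), one computes f(1 + u) = u^5 + 8u^4 + 26u^3 + 45u^2 + 33u + 10.
The nonzero coefficients here are all positive, so for u > 0 every term is positive (or zero), and the constant term 10 is strictly positive.
So f is strictly positive on (1, 2); no root exists in the interval.

No.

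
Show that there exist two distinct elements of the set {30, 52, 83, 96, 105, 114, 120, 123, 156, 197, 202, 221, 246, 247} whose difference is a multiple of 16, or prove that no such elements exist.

There is no such pair.

Two integers differ by a multiple of 16 exactly when they have the same residue mod 16. The residues are 30↦14, 52↦4, 83↦3, 96↦0, 105↦9, 114↦2, 120↦8, 123↦11, 156↦12, 197↦5, 202↦10, 221↦13, 246↦6, 247↦7.
All 14 residues are distinct, so no two elements differ by a multiple of 16.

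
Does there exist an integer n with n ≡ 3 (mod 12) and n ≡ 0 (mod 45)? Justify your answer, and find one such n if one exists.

gcd(12, 45) = 3. A simultaneous solution exists iff 3 ≡ 0 (mod 3); here 3 mod 3 = 0 = 0 mod 3, so it does.
Put n = 3 + 12t, so we need 12t ≡ 42 (mod 45), equivalently (divide by 3) 4t ≡ 14 (mod 15).
Note 4·4 = 16 ≡ 1 (mod 15) (as 16 − 1 = 1·15), so 4⁻¹ ≡ 4.
Multiplying by 4: t ≡ 4·14 = 56 ≡ 11 (mod 15).
Then n = 3 + 12·11 = 135.
Check: 135 mod 12 = 3, 135 mod 45 = 0. ✓

n = 135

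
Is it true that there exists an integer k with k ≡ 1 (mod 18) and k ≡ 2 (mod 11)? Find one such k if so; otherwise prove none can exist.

k = 145

Since 18 and 11 share no common factor, CRT says the pair of congruences has a solution (unique mod 198).
Write k = 1 + 18t and require 1 + 18t ≡ 2 (mod 11), i.e. 18t ≡ 1 (mod 11).
18 ≡ 7 (mod 11), so this reads 7t ≡ 1 (mod 11). To invert 7 modulo 11: 11 = 1·7 + 4, 7 = 1·4 + 3, 4 = 1·3 + 1, 3 = 3·1 + 0, and unwinding, 1 = 4 − 1·3 = 4 − (7 − 1·4) = −7 + 2·4 = −7 + 2·(11 − 1·7) = 2·11 − 3·7. Thus 7⁻¹ ≡ -3 ≡ 8 (mod 11).
Therefore t ≡ 8·1 = 8 (mod 11).
Taking t = 8 gives k = 1 + 18·8 = 145.
Verify: 145 = 8·18 + 1 and 145 = 13·11 + 2. ✓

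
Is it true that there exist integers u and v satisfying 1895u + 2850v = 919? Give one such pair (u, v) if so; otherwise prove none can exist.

There are no such integers.

gcd(1895, 2850) = 5, so every integer of the form 1895u + 2850v is a multiple of 5.
However 919 leaves remainder 4 on division by 5.
Therefore 1895u + 2850v = 919 has no solution in integers.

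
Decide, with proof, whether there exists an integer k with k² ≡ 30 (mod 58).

k = 30

Take k = 30. Then 30² = 900 = 15·58 + 30, so 30² ≡ 30 (mod 58).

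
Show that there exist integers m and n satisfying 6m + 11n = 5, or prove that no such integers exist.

6 and 11 are coprime, so 6m + 11n ranges over all of ℤ.
Run the Euclidean algorithm on 11 and 6: 11 = 1·6 + 5, 6 = 1·5 + 1, 5 = 5·1 + 0.
Unwinding: 1 = 6 − 1·5 = 6 − (11 − 1·6) = −11 + 2·6, i.e. 6·2 + 11·(-1) = 1.
Multiplying through by 5: m = 2·5 = 10, n = (-1)·5 = -5 is a solution.
Check: 6·10 + 11·(-5) = 60 − 55 = 5. ✓

m = 10, n = -5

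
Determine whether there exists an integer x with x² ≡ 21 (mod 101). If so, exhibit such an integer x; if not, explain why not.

x = 18

Take x = 18. Then 18² = 324 = 3·101 + 21, so 18² ≡ 21 (mod 101).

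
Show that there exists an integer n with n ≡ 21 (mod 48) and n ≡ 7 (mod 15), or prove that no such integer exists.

Both moduli are multiples of 3 = gcd(48, 15), so any solution would satisfy n ≡ 21 and n ≡ 7 modulo 3 simultaneously.
But 21 mod 3 = 0 while 7 mod 3 = 1, a contradiction.
So no integer satisfies both congruences.

No such integer exists.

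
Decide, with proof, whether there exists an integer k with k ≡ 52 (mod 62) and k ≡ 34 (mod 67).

The moduli 62 and 67 are coprime, so by the Chinese Remainder Theorem a unique solution modulo 4154 exists.
Write k = 52 + 62t and require 52 + 62t ≡ 34 (mod 67), i.e. 62t ≡ 49 (mod 67).
Since 62·40 = 2480 = 37·67 + 1, the inverse of 62 mod 67 is 40.
Therefore t ≡ 40·49 = 1960 ≡ 17 (mod 67).
With t = 17: k = 52 + 62·17 = 1106.
Check: 1106 mod 62 = 52, 1106 mod 67 = 34. ✓

k = 1106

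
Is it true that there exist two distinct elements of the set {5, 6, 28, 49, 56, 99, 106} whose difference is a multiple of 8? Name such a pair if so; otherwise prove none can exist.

Reduce each element modulo 8: 5↦5, 6↦6, 28↦4, 49↦1, 56↦0, 99↦3, 106↦2.
All 7 residues are distinct, so no two elements differ by a multiple of 8.

No, no such pair exists.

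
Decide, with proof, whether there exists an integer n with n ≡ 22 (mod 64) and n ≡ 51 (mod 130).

There is no such integer.

gcd(64, 130) = 2. If n ≡ 22 (mod 64) and n ≡ 51 (mod 130), then n ≡ 22 (mod 2) and n ≡ 51 (mod 2).
But 22 mod 2 = 0 while 51 mod 2 = 1, a contradiction.
Therefore no such n exists.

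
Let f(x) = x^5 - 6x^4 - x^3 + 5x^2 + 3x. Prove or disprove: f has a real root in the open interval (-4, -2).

f has no root in that interval.

f(-4) = -2428 and f(-2) = -106, both negative, so a sign-change argument is unavailable; we show f keeps this sign on the whole interval.
Substitute x = -2 − u, where 0 < u < 2 on the interval. Expanding, f(-2 − u) = -u^5 - 16u^4 - 87u^3 - 213u^2 - 243u - 106.
All 6 nonzero coefficients of this polynomial in u are negative; hence for u > 0 the value is a sum of negative terms (the constant -106 among them).
So f is strictly negative on (-4, -2); no root exists in the interval.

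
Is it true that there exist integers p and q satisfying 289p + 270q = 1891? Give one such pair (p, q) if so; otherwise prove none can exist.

p = 199, q = -206

Since gcd(289, 270) = 1, every integer is an integer combination of 289 and 270.
Dividing repeatedly: 289 = 1·270 + 19, 270 = 14·19 + 4, 19 = 4·4 + 3, 4 = 1·3 + 1, 3 = 3·1 + 0.
Unwinding: 1 = 4 − 1·3 = 4 − (19 − 4·4) = −19 + 5·4 = −19 + 5·(270 − 14·19) = 5·270 − 71·19 = 5·270 − 71·(289 − 1·270) = −71·289 + 76·270, i.e. 289·(-71) + 270·76 = 1.
Times 1891: 289·(-134261) + 270·143716 = 1891, so (-134261, 143716) solves it.
Shifting by a multiple of (270, −289) keeps it a solution: p = -134261 + 498·270 = 199, q = 143716 − 498·289 = -206.
Check: 289·199 + 270·(-206) = 57511 − 55620 = 1891. ✓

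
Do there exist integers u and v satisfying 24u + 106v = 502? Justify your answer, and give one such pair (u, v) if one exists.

u = 43, v = -5

gcd(24, 106) = 2, and 2 divides 502, so integer solutions exist.
Dividing through by 2 reduces the equation to 12u + 53v = 251.
Euclidean algorithm: 53 = 4·12 + 5, 12 = 2·5 + 2, 5 = 2·2 + 1, 2 = 2·1 + 0.
Unwinding: 1 = 5 − 2·2 = 5 − 2·(12 − 2·5) = −2·12 + 5·5 = −2·12 + 5·(53 − 4·12) = 5·53 − 22·12, i.e. 12·(-22) + 53·5 = 1.
Scaling by 251 gives the particular solution (u, v) = (-5522, 1255).
Adding 105·53 to u and subtracting 105·12 from v gives the tidier solution (43, -5).
Check: 24·43 + 106·(-5) = 1032 − 530 = 502. ✓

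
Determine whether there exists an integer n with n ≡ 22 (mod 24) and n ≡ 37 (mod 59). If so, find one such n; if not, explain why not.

Since 24 and 59 share no common factor, CRT says the pair of congruences has a solution (unique mod 1416).
Any solution of the first congruence is n = 22 + 24t; substituting into the second, 24t ≡ 37 − 22 ≡ 15 (mod 59).
To invert 24 modulo 59: 59 = 2·24 + 11, 24 = 2·11 + 2, 11 = 5·2 + 1, 2 = 2·1 + 0, and unwinding, 1 = 11 − 5·2 = 11 − 5·(24 − 2·11) = −5·24 + 11·11 = −5·24 + 11·(59 − 2·24) = 11·59 − 27·24. Thus 24⁻¹ ≡ -27 ≡ 32 (mod 59).
Therefore t ≡ 32·15 = 480 ≡ 8 (mod 59).
With t = 8: n = 22 + 24·8 = 214.
Indeed 214 ≡ 22 (mod 24) and 214 ≡ 37 (mod 59).

n = 214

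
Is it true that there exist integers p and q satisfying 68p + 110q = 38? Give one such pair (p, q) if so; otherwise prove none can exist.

p = 41, q = -25

Since gcd(68, 110) = 2 and 38 = 2·19, Bézout's identity guarantees a solution.
Dividing through by 2 reduces the equation to 34p + 55q = 19.
Dividing repeatedly: 55 = 1·34 + 21, 34 = 1·21 + 13, 21 = 1·13 + 8, 13 = 1·8 + 5, 8 = 1·5 + 3, 5 = 1·3 + 2, 3 = 1·2 + 1, 2 = 2·1 + 0.
Back-substituting, 1 = 3 − 1·2 = 3 − (5 − 1·3) = −5 + 2·3 = −5 + 2·(8 − 1·5) = 2·8 − 3·5 = 2·8 − 3·(13 − 1·8) = −3·13 + 5·8 = −3·13 + 5·(21 − 1·13) = 5·21 − 8·13 = 5·21 − 8·(34 − 1·21) = −8·34 + 13·21 = −8·34 + 13·(55 − 1·34) = 13·55 − 21·34; that is, 34·(-21) + 55·13 = 1.
Multiplying through by 19: p = (-21)·19 = -399, q = 13·19 = 247 is a solution.
The general solution is p = -399 + 55k, q = 247 − 34k; taking k = 8 gives the smaller pair p = 41, q = -25.
Check: 68·41 + 110·(-25) = 2788 − 2750 = 38. ✓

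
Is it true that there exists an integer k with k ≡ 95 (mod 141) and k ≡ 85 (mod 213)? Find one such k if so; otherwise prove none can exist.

No, no such integer exists.

Both moduli are multiples of 3 = gcd(141, 213), so any solution would satisfy k ≡ 95 and k ≡ 85 modulo 3 simultaneously.
But 95 mod 3 = 2 while 85 mod 3 = 1, a contradiction.
So no integer satisfies both congruences.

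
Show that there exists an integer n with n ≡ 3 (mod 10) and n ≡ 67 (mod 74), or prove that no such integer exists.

The moduli are not coprime: gcd(10, 74) = 2. Compatibility requires 2 ∣ (67 − 3) = 64, which holds, so solutions exist.
Write n = 3 + 10t. Then 10t ≡ 67 − 3 ≡ 64 (mod 74); dividing through by 2 gives 5t ≡ 32 (mod 37).
Invert 5 mod 37 by the Euclidean algorithm: 37 = 7·5 + 2, 5 = 2·2 + 1, 2 = 2·1 + 0; back-substituting, 1 = 5 − 2·2 = 5 − 2·(37 − 7·5) = −2·37 + 15·5. Hence 5·15 ≡ 1, so 5⁻¹ ≡ 15 (mod 37).
Therefore t ≡ 15·32 = 480 ≡ 36 (mod 37).
Then n = 3 + 10·36 = 363.
Check: 363 mod 10 = 3, 363 mod 74 = 67. ✓

n = 363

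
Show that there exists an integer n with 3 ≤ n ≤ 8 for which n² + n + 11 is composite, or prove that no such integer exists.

The values for n = 3, 4, …, 8 are 23, 31, 41, 53, 67, 83, and each of these is prime.
So no value in the range makes the expression composite.

There is no such integer n in that range.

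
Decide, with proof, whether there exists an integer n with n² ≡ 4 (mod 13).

Take n = 2. Then 2² = 4, and since 0 ≤ 4 < 13 this is already reduced: 2² ≡ 4 (mod 13).

n = 2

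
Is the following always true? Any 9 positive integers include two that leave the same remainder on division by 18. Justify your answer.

Consider the 9 integers 90, 91, …, 98. They lie in distinct residue classes modulo 18, since 9 ≤ 18.
Hence this collection has no pair with equal remainders mod 18, disproving the claim.

No; for instance {90, 91, 92, 93, 94, 95, 96, 97, 98} is a counterexample.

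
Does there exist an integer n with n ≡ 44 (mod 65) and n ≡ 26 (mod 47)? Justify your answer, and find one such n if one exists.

Since 65 and 47 share no common factor, CRT says the pair of congruences has a solution (unique mod 3055).
Any solution of the first congruence is n = 44 + 65t; substituting into the second, 65t ≡ 26 − 44 ≡ 29 (mod 47).
65 ≡ 18 (mod 47), so this reads 18t ≡ 29 (mod 47). Invert 18 mod 47 by the Euclidean algorithm: 47 = 2·18 + 11, 18 = 1·11 + 7, 11 = 1·7 + 4, 7 = 1·4 + 3, 4 = 1·3 + 1, 3 = 3·1 + 0; back-substituting, 1 = 4 − 1·3 = 4 − (7 − 1·4) = −7 + 2·4 = −7 + 2·(11 − 1·7) = 2·11 − 3·7 = 2·11 − 3·(18 − 1·11) = −3·18 + 5·11 = −3·18 + 5·(47 − 2·18) = 5·47 − 13·18. Hence 18·(-13) ≡ 1, so 18⁻¹ ≡ -13 ≡ 34 (mod 47).
Multiplying by 34: t ≡ 34·29 = 986 ≡ 46 (mod 47).
Taking t = 46 gives n = 44 + 65·46 = 3034.
Verify: 3034 = 46·65 + 44 and 3034 = 64·47 + 26. ✓

n = 3034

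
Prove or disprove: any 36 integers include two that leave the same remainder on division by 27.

There are exactly 27 possible remainders on division by 27.
Placing 36 integers into 27 classes, some class receives at least two — say a and b.
That is, a and b leave the same remainder on division by 27, as claimed.

Yes.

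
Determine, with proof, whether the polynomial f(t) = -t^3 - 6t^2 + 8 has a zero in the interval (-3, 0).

Such a root exists.

f(-3) = -19 and f(0) = 8, which have opposite signs.
f is continuous everywhere (it is a polynomial), in particular on [-3, 0].
By the Intermediate Value Theorem, f takes the value 0 somewhere in the open interval.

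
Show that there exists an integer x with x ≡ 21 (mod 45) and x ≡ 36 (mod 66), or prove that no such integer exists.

The moduli are not coprime: gcd(45, 66) = 3. Compatibility requires 3 ∣ (36 − 21) = 15, which holds, so solutions exist.
Put x = 21 + 45t, so we need 45t ≡ 15 (mod 66), equivalently (divide by 3) 15t ≡ 5 (mod 22).
Since 15·3 = 45 = 2·22 + 1, the inverse of 15 mod 22 is 3.
Therefore t ≡ 3·5 = 15 (mod 22).
Then x = 21 + 45·15 = 696.
Check: 696 mod 45 = 21, 696 mod 66 = 36. ✓

x = 696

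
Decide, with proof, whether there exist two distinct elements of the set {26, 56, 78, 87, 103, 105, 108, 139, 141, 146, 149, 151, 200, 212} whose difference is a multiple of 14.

Reduce each element modulo 14: 26↦12, 56↦0, 78↦8, 87↦3, 103↦5, 105↦7, 108↦10, 139↦13, 141↦1, 146↦6, 149↦9, 151↦11, 200↦4, 212↦2.
No residue repeats among the 14 elements, so no pair has difference ≡ 0 (mod 14).

No such pair exists.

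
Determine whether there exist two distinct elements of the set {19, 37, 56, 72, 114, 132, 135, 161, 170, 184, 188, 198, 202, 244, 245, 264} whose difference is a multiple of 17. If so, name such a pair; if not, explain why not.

Reduce each element modulo 17: 19↦2, 37↦3, 56↦5, 72↦4, 114↦12, 132↦13, 135↦16, 161↦8, 170↦0, 184↦14, 188↦1, 198↦11, 202↦15, 244↦6, 245↦7, 264↦9.
These 16 residues are pairwise different, hence no difference of two elements is divisible by 17.

No, no such pair exists.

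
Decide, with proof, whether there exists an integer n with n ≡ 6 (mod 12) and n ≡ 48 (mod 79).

n = 522

The moduli 12 and 79 are coprime, so by the Chinese Remainder Theorem a unique solution modulo 948 exists.
Any solution of the first congruence is n = 6 + 12t; substituting into the second, 12t ≡ 48 − 6 ≡ 42 (mod 79).
To invert 12 modulo 79: 79 = 6·12 + 7, 12 = 1·7 + 5, 7 = 1·5 + 2, 5 = 2·2 + 1, 2 = 2·1 + 0, and unwinding, 1 = 5 − 2·2 = 5 − 2·(7 − 1·5) = −2·7 + 3·5 = −2·7 + 3·(12 − 1·7) = 3·12 − 5·7 = 3·12 − 5·(79 − 6·12) = −5·79 + 33·12. Thus 12⁻¹ ≡ 33 (mod 79).
Multiplying by 33: t ≡ 33·42 = 1386 ≡ 43 (mod 79).
With t = 43: n = 6 + 12·43 = 522.
Indeed 522 ≡ 6 (mod 12) and 522 ≡ 48 (mod 79).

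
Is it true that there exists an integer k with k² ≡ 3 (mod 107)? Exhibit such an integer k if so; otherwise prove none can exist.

Take k = 18. Then 18² = 324 = 3·107 + 3, so 18² ≡ 3 (mod 107).

k = 18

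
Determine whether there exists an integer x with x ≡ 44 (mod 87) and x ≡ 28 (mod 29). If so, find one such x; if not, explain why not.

Both moduli are multiples of 29 = gcd(87, 29), so any solution would satisfy x ≡ 44 and x ≡ 28 modulo 29 simultaneously.
However 44 ≡ 15 and 28 ≡ 28 (mod 29), and 15 ≠ 28.
Therefore no such x exists.

There is no such integer.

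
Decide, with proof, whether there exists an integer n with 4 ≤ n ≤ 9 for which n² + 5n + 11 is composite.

n = 8

At n = 8: 8² + 5·8 + 11 = 115 = 5·23, which is composite.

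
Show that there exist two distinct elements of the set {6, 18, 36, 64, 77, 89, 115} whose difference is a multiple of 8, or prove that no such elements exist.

Reduce each element modulo 8: 6↦6, 18↦2, 36↦4, 64↦0, 77↦5, 89↦1, 115↦3.
These 7 residues are pairwise different, hence no difference of two elements is divisible by 8.

No, no such pair exists.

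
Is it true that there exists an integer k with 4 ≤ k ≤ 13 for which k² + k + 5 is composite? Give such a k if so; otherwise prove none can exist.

k = 9

At k = 9: 9² + 9 + 5 = 95 = 5·19, which is composite.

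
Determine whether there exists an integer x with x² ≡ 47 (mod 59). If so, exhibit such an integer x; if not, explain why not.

Apply Euler's criterion with the prime 59: 47 is a quadratic residue iff 47^29 ≡ 1 (mod 59), and a non-residue iff it is ≡ −1.
Repeated squaring mod 59: 47^2 = 2209 ≡ 26; 47^4 ≡ 26² = 676 ≡ 27; 47^8 ≡ 27² = 729 ≡ 21; 47^16 ≡ 21² = 441 ≡ 28.
Since 29 = 16 + 8 + 4 + 1, 47^29 ≡ 28 · 21 · 27 · 47; multiplying out mod 59: 28·21 = 588 ≡ 57, then 57·27 = 1539 ≡ 5, then 5·47 = 235 ≡ 58. Thus 47^29 ≡ 58 ≡ −1 (mod 59).
By Euler's criterion 47 is a quadratic non-residue mod 59: no x satisfies x² ≡ 47 (mod 59).

No such integer exists.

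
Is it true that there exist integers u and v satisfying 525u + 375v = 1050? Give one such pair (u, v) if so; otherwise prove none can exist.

u = 2, v = 0

gcd(525, 375) = 75, and 75 divides 1050, so integer solutions exist.
Dividing through by 75 reduces the equation to 7u + 5v = 14.
Euclidean algorithm: 7 = 1·5 + 2, 5 = 2·2 + 1, 2 = 2·1 + 0.
Unwinding: 1 = 5 − 2·2 = 5 − 2·(7 − 1·5) = −2·7 + 3·5, i.e. 7·(-2) + 5·3 = 1.
Multiplying through by 14: u = (-2)·14 = -28, v = 3·14 = 42 is a solution.
Shifting by a multiple of (5, −7) keeps it a solution: u = -28 + 6·5 = 2, v = 42 − 6·7 = 0.
Check: 525·2 + 375·0 = 1050 + 0 = 1050. ✓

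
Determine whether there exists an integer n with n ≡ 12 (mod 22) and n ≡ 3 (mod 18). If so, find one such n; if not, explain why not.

No such integer exists.

gcd(22, 18) = 2. If n ≡ 12 (mod 22) and n ≡ 3 (mod 18), then n ≡ 12 (mod 2) and n ≡ 3 (mod 2).
However 12 ≡ 0 and 3 ≡ 1 (mod 2), and 0 ≠ 1.
Therefore no such n exists.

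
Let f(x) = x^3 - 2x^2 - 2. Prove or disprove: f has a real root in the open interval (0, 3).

f(0) = -2 and f(3) = 7, which have opposite signs.
As a polynomial, f is continuous on every closed interval.
By the Intermediate Value Theorem f must vanish at some point of (0, 3).

Yes, f has a root in the interval.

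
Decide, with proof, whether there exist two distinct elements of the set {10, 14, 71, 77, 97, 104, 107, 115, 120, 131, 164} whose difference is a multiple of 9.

Both 14 and 77 leave remainder 5 on division by 9; their difference 63 = 7·9 is a multiple of 9.

Yes: 14 and 77.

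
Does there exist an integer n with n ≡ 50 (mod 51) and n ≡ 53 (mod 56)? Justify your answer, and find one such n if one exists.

gcd(51, 56) = 1, so the Chinese Remainder Theorem guarantees exactly one residue class mod 2856 satisfying both.
Any solution of the first congruence is n = 50 + 51t; substituting into the second, 51t ≡ 53 − 50 ≡ 3 (mod 56).
Note 51·11 = 561 ≡ 1 (mod 56) (as 561 − 1 = 10·56), so 51⁻¹ ≡ 11.
Multiplying by 11: t ≡ 11·3 = 33 (mod 56).
With t = 33: n = 50 + 51·33 = 1733.
Verify: 1733 = 33·51 + 50 and 1733 = 30·56 + 53. ✓

n = 1733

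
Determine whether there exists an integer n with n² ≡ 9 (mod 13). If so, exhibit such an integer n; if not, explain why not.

n = 3

Take n = 3. Then 3² = 9, and since 0 ≤ 9 < 13 this is already reduced: 3² ≡ 9 (mod 13).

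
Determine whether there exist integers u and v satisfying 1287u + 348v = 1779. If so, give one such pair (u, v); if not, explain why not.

Since gcd(1287, 348) = 3 and 1779 = 3·593, Bézout's identity guarantees a solution.
Dividing through by 3 reduces the equation to 429u + 116v = 593.
Run the Euclidean algorithm on 429 and 116: 429 = 3·116 + 81, 116 = 1·81 + 35, 81 = 2·35 + 11, 35 = 3·11 + 2, 11 = 5·2 + 1, 2 = 2·1 + 0.
Working back up the chain: 1 = 11 − 5·2 = 11 − 5·(35 − 3·11) = −5·35 + 16·11 = −5·35 + 16·(81 − 2·35) = 16·81 − 37·35 = 16·81 − 37·(116 − 1·81) = −37·116 + 53·81 = −37·116 + 53·(429 − 3·116) = 53·429 − 196·116. So 429·53 + 116·(-196) = 1.
Scaling by 593 gives the particular solution (u, v) = (31429, -116228).
The general solution is u = 31429 + 116k, v = -116228 − 429k; taking k = -270 gives the smaller pair u = 109, v = -398.
Indeed 1287·109 + 348·(-398) = 140283 − 138504 = 1779.

u = 109, v = -398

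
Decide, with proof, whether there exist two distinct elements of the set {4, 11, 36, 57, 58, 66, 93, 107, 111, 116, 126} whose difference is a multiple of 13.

No, no such pair exists.

Reduce each element modulo 13: 4↦4, 11↦11, 36↦10, 57↦5, 58↦6, 66↦1, 93↦2, 107↦3, 111↦7, 116↦12, 126↦9.
These 11 residues are pairwise different, hence no difference of two elements is divisible by 13.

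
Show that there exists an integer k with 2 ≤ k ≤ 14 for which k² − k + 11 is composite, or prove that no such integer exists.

At k = 11: 11² − 11 + 11 = 121 = 11·11, which is composite.

k = 11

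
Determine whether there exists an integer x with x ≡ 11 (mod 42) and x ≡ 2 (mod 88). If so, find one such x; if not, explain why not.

No, no such integer exists.

Reduce both congruences modulo 2, which divides 42 and 88: they say x ≡ 11 (mod 2) and x ≡ 2 (mod 2).
These are incompatible: 11 − 2 = 9 is not divisible by 2.
So no integer satisfies both congruences.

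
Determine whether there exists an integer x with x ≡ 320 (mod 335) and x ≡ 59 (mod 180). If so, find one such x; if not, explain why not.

No such integer exists.

gcd(335, 180) = 5. If x ≡ 320 (mod 335) and x ≡ 59 (mod 180), then x ≡ 320 (mod 5) and x ≡ 59 (mod 5).
But 320 mod 5 = 0 while 59 mod 5 = 4, a contradiction.
Therefore no such x exists.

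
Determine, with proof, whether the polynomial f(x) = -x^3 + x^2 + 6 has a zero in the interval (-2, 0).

No such root exists.

The endpoint values f(-2) = 18 and f(0) = 6 are both positive. Claim: f(x) > 0 for every x in (-2, 0).
Substitute x = −u, where 0 < u < 2 on the interval. Expanding, f(−u) = u^3 + u^2 + 6.
All 3 nonzero coefficients of this polynomial in u are positive; hence for u > 0 the value is a sum of positive terms (the constant 6 among them).
Therefore f(x) > 0 throughout (-2, 0), and f has no zero there.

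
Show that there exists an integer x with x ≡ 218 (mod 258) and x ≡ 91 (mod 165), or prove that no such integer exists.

There is no such integer.

gcd(258, 165) = 3. If x ≡ 218 (mod 258) and x ≡ 91 (mod 165), then x ≡ 218 (mod 3) and x ≡ 91 (mod 3).
These are incompatible: 218 − 91 = 127 is not divisible by 3.
Hence the system has no solution.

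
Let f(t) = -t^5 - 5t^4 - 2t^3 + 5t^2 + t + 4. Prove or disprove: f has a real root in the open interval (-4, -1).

Such a root exists.

f(-4) = -48 and f(-1) = 6, which have opposite signs.
Since f is a polynomial it is continuous on [-4, -1].
By the Intermediate Value Theorem, f takes the value 0 somewhere in the open interval.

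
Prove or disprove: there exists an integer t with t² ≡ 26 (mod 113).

t = 34 works: 34² = 1156, and 1156 − 26 = 1130 = 10·113.

t = 34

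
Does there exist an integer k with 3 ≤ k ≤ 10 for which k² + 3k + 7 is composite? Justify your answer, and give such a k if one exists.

At k = 9: 9² + 3·9 + 7 = 115 = 5·23, which is composite.

k = 9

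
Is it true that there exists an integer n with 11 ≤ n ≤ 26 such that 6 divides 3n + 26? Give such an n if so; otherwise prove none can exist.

No, no such integer n in that range exists.

The values of 3n + 26 for n = 11, 12, …, 26 are 59, 62, 65, 68, 71, 74, 77, 80, 83, 86, 89, 92, 95, 98, 101, 104; reduced mod 6 these are 5, 2, 5, 2, 5, 2, 5, 2, 5, 2, 5, 2, 5, 2, 5, 2.
The residue 0 does not occur, so no n in [11, 26] makes 3n + 26 a multiple of 6.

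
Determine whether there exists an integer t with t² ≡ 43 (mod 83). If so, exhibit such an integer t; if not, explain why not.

No such integer exists.

83 is prime, so by Euler's criterion 43 is a square mod 83 iff 43^((83−1)/2) = 43^41 ≡ 1 (mod 83).
Squaring successively (mod 83): 43^2 = 1849 ≡ 23; 43^4 ≡ 23² = 529 ≡ 31; 43^8 ≡ 31² = 961 ≡ 48; 43^16 ≡ 48² = 2304 ≡ 63; 43^32 ≡ 63² = 3969 ≡ 68.
Since 41 = 32 + 8 + 1, 43^41 ≡ 68 · 48 · 43; multiplying out mod 83: 68·48 = 3264 ≡ 27, then 27·43 = 1161 ≡ 82. Thus 43^41 ≡ 82 ≡ −1 (mod 83).
The value −1 means 43 is a non-residue modulo 83, so t² ≡ 43 (mod 83) is impossible.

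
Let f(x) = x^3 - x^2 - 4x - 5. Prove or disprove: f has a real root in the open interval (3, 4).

The endpoint values f(3) = 1 and f(4) = 27 are both positive. Claim: f(x) > 0 for every x in (3, 4).
Shift to the endpoint 3: with x = 3 + u (0 < u < 1), one computes f(3 + u) = u^3 + 8u^2 + 17u + 1.
All 4 nonzero coefficients of this polynomial in u are positive; hence for u > 0 the value is a sum of positive terms (the constant 1 among them).
So f is strictly positive on (3, 4); no root exists in the interval.

No.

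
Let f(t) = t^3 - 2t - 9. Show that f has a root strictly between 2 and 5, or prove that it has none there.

Such a root exists.

f(2) = -5 and f(5) = 106, which have opposite signs.
As a polynomial, f is continuous on every closed interval.
By the Intermediate Value Theorem, f takes the value 0 somewhere in the open interval.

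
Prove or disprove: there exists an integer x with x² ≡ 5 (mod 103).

Apply Euler's criterion with the prime 103: 5 is a quadratic residue iff 5^51 ≡ 1 (mod 103), and a non-residue iff it is ≡ −1.
Squaring successively (mod 103): 5^2 = 25 ≡ 25; 5^4 ≡ 25² = 625 ≡ 7; 5^8 ≡ 7² = 49 ≡ 49; 5^16 ≡ 49² = 2401 ≡ 32; 5^32 ≡ 32² = 1024 ≡ 97.
Since 51 = 32 + 16 + 2 + 1, 5^51 ≡ 97 · 32 · 25 · 5; multiplying out mod 103: 97·32 = 3104 ≡ 14, then 14·25 = 350 ≡ 41, then 41·5 = 205 ≡ 102. Thus 5^51 ≡ 102 ≡ −1 (mod 103).
The value −1 means 5 is a non-residue modulo 103, so x² ≡ 5 (mod 103) is impossible.

No such integer exists.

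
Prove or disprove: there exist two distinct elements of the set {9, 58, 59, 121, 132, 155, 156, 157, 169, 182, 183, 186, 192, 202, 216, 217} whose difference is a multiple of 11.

Yes: 58 and 157.

Reduce each element mod 11: 9↦9, 58↦3, 59↦4, 121↦0, 132↦0, 155↦1, 156↦2, 157↦3, 169↦4, 182↦6, 183↦7, 186↦10, 192↦5, 202↦4, 216↦7, 217↦8. The residue 3 repeats (at 58 and 157), and 157 − 58 = 99 = 9·11.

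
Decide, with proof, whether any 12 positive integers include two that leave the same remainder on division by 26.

No, the set {128, 129, 130, 131, 132, 133, 134, 135, 136, 137, 138, 139} is a counterexample.

Try 12 consecutive integers, 128, 129, …, 139. Their remainders mod 26 are 24, 25, 0, 1, 2, 3, 4, 5, 6, 7, 8, 9 — pairwise different, as any 12 ≤ 26 consecutive integers have distinct residues.
So no two of them leave the same remainder on division by 26; the claim fails for this set.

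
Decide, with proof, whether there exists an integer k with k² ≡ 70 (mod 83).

Take k = 30. Then 30² = 900 = 10·83 + 70, so 30² ≡ 70 (mod 83).

k = 30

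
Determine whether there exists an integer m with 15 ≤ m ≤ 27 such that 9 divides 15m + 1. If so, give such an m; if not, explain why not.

The values of 15m + 1 for m = 15, 16, …, 27 are 226, 241, 256, 271, 286, 301, 316, 331, 346, 361, 376, 391, 406; reduced mod 9 these are 1, 7, 4, 1, 7, 4, 1, 7, 4, 1, 7, 4, 1.
None is 0, so 9 never divides 15m + 1 on this range.

No, no such integer m in that range exists.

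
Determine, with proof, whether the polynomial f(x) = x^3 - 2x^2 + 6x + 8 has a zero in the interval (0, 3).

Evaluate at the endpoints: f(0) = 8, f(3) = 35 — same sign (positive).
f'(x) = 3x^2 - 4x + 6 has discriminant (-4)² − 4·3·6 = -56 < 0, so f' has no real roots and is positive for every real x.
So f is strictly increasing; between 0 and 3 its values lie between f(0) = 8 and f(3) = 35, all positive. Therefore f has no root in (0, 3).

No.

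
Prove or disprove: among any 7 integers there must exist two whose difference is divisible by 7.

Consider the 7 integers 5, 6, …, 11. They lie in distinct residue classes modulo 7, since 7 ≤ 7.
Any two of them differ by at most 6 < 7 and by at least 1, so no difference is a multiple of 7.

No; for instance {5, 6, 7, 8, 9, 10, 11} is a counterexample.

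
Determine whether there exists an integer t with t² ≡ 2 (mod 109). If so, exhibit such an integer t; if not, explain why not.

No, no such integer exists.

Apply Euler's criterion with the prime 109: 2 is a quadratic residue iff 2^54 ≡ 1 (mod 109), and a non-residue iff it is ≡ −1.
Squaring successively (mod 109): 2^2 = 4 ≡ 4; 2^4 ≡ 4² = 16 ≡ 16; 2^8 ≡ 16² = 256 ≡ 38; 2^16 ≡ 38² = 1444 ≡ 27; 2^32 ≡ 27² = 729 ≡ 75.
Since 54 = 32 + 16 + 4 + 2, 2^54 ≡ 75 · 27 · 16 · 4; multiplying out mod 109: 75·27 = 2025 ≡ 63, then 63·16 = 1008 ≡ 27, then 27·4 = 108 ≡ 108. Thus 2^54 ≡ 108 ≡ −1 (mod 109).
The value −1 means 2 is a non-residue modulo 109, so t² ≡ 2 (mod 109) is impossible.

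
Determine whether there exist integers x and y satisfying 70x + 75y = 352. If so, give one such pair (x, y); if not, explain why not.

Both 70 and 75 are divisible by gcd(70, 75) = 5, hence so is any combination 70x + 75y.
But 352 = 5·70 + 2, so 5 ∤ 352.
Therefore 70x + 75y = 352 has no solution in integers.

No such integers exist.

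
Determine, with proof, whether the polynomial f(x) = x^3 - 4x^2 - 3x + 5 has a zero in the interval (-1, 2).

f(-1) = 3 and f(2) = -9, which have opposite signs.
Since f is a polynomial it is continuous on [-1, 2].
By the Intermediate Value Theorem f must vanish at some point of (-1, 2).

Yes, f has a root in the interval.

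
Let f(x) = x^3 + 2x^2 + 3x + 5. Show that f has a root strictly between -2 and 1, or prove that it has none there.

Yes, f has a root in the interval.

f(-2) = -1 and f(1) = 11, which have opposite signs.
f is continuous everywhere (it is a polynomial), in particular on [-2, 1].
By the Intermediate Value Theorem, f takes the value 0 somewhere in the open interval.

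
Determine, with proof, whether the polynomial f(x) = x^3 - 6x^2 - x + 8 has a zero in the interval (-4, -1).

Such a root exists.

f(-4) = -148 and f(-1) = 2, which have opposite signs.
Since f is a polynomial it is continuous on [-4, -1].
By the Intermediate Value Theorem f must vanish at some point of (-4, -1).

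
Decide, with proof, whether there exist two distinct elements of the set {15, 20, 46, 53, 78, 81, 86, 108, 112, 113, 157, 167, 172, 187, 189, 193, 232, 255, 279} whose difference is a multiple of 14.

15 and 113 are such a pair.

Both 15 and 113 leave remainder 1 on division by 14; their difference 98 = 7·14 is a multiple of 14.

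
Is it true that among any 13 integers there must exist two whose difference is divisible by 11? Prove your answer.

True.

Partition the integers by their residue mod 11; there are 11 classes.
Placing 13 integers into 11 classes, some class receives at least two — say a and b.
Equal remainders mean a − b ≡ 0 (mod 11), so 11 divides their difference.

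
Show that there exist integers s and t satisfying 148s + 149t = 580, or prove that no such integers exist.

s = 16, t = -12

148 and 149 are coprime, so 148s + 149t ranges over all of ℤ.
Dividing repeatedly: 149 = 1·148 + 1, 148 = 148·1 + 0.
Back-substituting, 1 = 149 − 1·148; that is, 148·(-1) + 149·1 = 1.
Times 580: 148·(-580) + 149·580 = 580, so (-580, 580) solves it.
Shifting by a multiple of (149, −148) keeps it a solution: s = -580 + 4·149 = 16, t = 580 − 4·148 = -12.
Indeed 148·16 + 149·(-12) = 2368 − 1788 = 580.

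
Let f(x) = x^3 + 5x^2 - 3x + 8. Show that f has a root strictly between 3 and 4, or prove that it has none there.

f has no root in that interval.

The endpoint values f(3) = 71 and f(4) = 140 are both positive. Claim: f(x) > 0 for every x in (3, 4).
Substitute x = 3 + u, where 0 < u < 1 on the interval. Expanding, f(3 + u) = u^3 + 14u^2 + 54u + 71.
The nonzero coefficients here are all positive, so for u > 0 every term is positive (or zero), and the constant term 71 is strictly positive.
Therefore f(x) > 0 throughout (3, 4), and f has no zero there.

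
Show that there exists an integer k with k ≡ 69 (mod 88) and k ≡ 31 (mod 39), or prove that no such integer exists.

k = 421

gcd(88, 39) = 1, so the Chinese Remainder Theorem guarantees exactly one residue class mod 3432 satisfying both.
Write k = 69 + 88t and require 69 + 88t ≡ 31 (mod 39), i.e. 88t ≡ 1 (mod 39).
88 ≡ 10 (mod 39), so this reads 10t ≡ 1 (mod 39). Since 10·4 = 40 = 1·39 + 1, the inverse of 10 mod 39 is 4.
Multiplying by 4: t ≡ 4·1 = 4 (mod 39).
With t = 4: k = 69 + 88·4 = 421.
Check: 421 mod 88 = 69, 421 mod 39 = 31. ✓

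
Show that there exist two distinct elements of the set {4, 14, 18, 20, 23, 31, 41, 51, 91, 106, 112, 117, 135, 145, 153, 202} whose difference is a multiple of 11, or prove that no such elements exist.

4 and 202 are such a pair.

4 mod 11 = 4 and 202 mod 11 = 4, so 202 − 4 = 198 = 18·11.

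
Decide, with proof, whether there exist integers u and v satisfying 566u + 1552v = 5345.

No such integers exist.

gcd(566, 1552) = 2, so every integer of the form 566u + 1552v is a multiple of 2.
However 5345 leaves remainder 1 on division by 2.
So the equation is unsolvable over ℤ.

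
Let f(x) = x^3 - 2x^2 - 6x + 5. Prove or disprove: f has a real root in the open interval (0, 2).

f(0) = 5 and f(2) = -7, which have opposite signs.
As a polynomial, f is continuous on every closed interval.
By the Intermediate Value Theorem, f takes the value 0 somewhere in the open interval.

Such a root exists.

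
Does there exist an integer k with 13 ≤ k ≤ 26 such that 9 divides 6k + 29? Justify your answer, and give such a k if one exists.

There is no such integer k in that range.

The values of 6k + 29 for k = 13, 14, …, 26 are 107, 113, 119, 125, 131, 137, 143, 149, 155, 161, 167, 173, 179, 185; reduced mod 9 these are 8, 5, 2, 8, 5, 2, 8, 5, 2, 8, 5, 2, 8, 5.
Since 0 is absent from this list, 9 ∤ 6k + 29 for every k with 13 ≤ k ≤ 26.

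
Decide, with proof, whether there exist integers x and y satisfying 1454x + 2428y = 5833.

No, no such integers exist.

Any value of 1454x + 2428y is a multiple of gcd(1454, 2428) = 2.
But 5833 = 2·2916 + 1, so 2 ∤ 5833.
Therefore 1454x + 2428y = 5833 has no solution in integers.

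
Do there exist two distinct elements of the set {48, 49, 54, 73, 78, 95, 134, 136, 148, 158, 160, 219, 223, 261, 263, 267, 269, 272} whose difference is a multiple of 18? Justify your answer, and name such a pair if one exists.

No, no such pair exists.

Residues mod 18: 48↦12, 49↦13, 54↦0, 73↦1, 78↦6, 95↦5, 134↦8, 136↦10, 148↦4, 158↦14, 160↦16, 219↦3, 223↦7, 261↦9, 263↦11, 267↦15, 269↦17, 272↦2.
All 18 residues are distinct, so no two elements differ by a multiple of 18.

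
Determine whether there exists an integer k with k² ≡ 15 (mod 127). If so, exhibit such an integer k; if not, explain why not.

Take k = 74. Then 74² = 5476 = 43·127 + 15, so 74² ≡ 15 (mod 127).

k = 74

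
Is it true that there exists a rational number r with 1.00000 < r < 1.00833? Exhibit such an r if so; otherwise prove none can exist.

Look for a denominator N such that an integer falls strictly between N·1.00000 and N·1.00833. N = 121 works: 121·1.00000 = 121.00000 < 122 < 122.00793 = 121·1.00833.
Dividing back, 1.00000 < 122/121 < 1.00833, and 122/121 is rational.

r = 122/121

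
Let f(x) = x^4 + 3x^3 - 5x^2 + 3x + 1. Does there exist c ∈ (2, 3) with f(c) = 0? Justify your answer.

No.

The endpoint values f(2) = 27 and f(3) = 127 are both positive. Claim: f(x) > 0 for every x in (2, 3).
Shift to the endpoint 2: with x = 2 + u (0 < u < 1), one computes f(2 + u) = u^4 + 11u^3 + 37u^2 + 51u + 27.
All 5 nonzero coefficients of this polynomial in u are positive; hence for u > 0 the value is a sum of positive terms (the constant 27 among them).
So f is strictly positive on (2, 3); no root exists in the interval.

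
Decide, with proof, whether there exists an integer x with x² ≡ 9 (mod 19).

Take x = 3. Then 3² = 9, and since 0 ≤ 9 < 19 this is already reduced: 3² ≡ 9 (mod 19).

x = 3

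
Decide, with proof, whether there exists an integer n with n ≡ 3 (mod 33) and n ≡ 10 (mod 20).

The moduli 33 and 20 are coprime, so by the Chinese Remainder Theorem a unique solution modulo 660 exists.
Write n = 3 + 33t and require 3 + 33t ≡ 10 (mod 20), i.e. 33t ≡ 7 (mod 20).
33 ≡ 13 (mod 20), so this reads 13t ≡ 7 (mod 20). Note 13·17 = 221 ≡ 1 (mod 20) (as 221 − 1 = 11·20), so 13⁻¹ ≡ 17.
Multiplying by 17: t ≡ 17·7 = 119 ≡ 19 (mod 20).
With t = 19: n = 3 + 33·19 = 630.
Check: 630 mod 33 = 3, 630 mod 20 = 10. ✓

n = 630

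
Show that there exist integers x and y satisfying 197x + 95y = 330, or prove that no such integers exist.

x = 20, y = -38

197 and 95 are coprime, so 197x + 95y ranges over all of ℤ.
Dividing repeatedly: 197 = 2·95 + 7, 95 = 13·7 + 4, 7 = 1·4 + 3, 4 = 1·3 + 1, 3 = 3·1 + 0.
Back-substituting, 1 = 4 − 1·3 = 4 − (7 − 1·4) = −7 + 2·4 = −7 + 2·(95 − 13·7) = 2·95 − 27·7 = 2·95 − 27·(197 − 2·95) = −27·197 + 56·95; that is, 197·(-27) + 95·56 = 1.
Multiplying through by 330: x = (-27)·330 = -8910, y = 56·330 = 18480 is a solution.
Adding 94·95 to x and subtracting 94·197 from y gives the tidier solution (20, -38).
Indeed 197·20 + 95·(-38) = 3940 − 3610 = 330.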